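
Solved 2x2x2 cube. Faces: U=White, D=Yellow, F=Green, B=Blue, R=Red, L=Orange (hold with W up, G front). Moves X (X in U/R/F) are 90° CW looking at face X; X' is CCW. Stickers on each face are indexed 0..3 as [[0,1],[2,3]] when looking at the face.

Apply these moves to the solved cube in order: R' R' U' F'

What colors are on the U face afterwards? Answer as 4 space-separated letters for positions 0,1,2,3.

Answer: Y Y G R

Derivation:
After move 1 (R'): R=RRRR U=WBWB F=GWGW D=YGYG B=YBYB
After move 2 (R'): R=RRRR U=WYWY F=GBGB D=YWYW B=GBGB
After move 3 (U'): U=YYWW F=OOGB R=GBRR B=RRGB L=GBOO
After move 4 (F'): F=OBOG U=YYGR R=WBYR D=BOYW L=GWOW
Query: U face = YYGR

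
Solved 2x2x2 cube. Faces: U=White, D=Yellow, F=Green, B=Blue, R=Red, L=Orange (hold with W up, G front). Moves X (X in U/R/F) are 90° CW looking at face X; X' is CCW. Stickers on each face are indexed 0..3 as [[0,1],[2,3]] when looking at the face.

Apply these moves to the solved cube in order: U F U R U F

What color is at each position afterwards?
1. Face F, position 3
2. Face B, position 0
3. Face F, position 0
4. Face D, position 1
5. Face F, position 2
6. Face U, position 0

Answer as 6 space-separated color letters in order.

Answer: O G G W Y G

Derivation:
After move 1 (U): U=WWWW F=RRGG R=BBRR B=OOBB L=GGOO
After move 2 (F): F=GRGR U=WWOG R=WBWR D=RBYY L=GYOY
After move 3 (U): U=OWGW F=WBGR R=OOWR B=GYBB L=GROY
After move 4 (R): R=WORO U=OBGR F=WBGY D=RBYG B=WYWB
After move 5 (U): U=GORB F=WOGY R=WYRO B=GRWB L=WBOY
After move 6 (F): F=GWYO U=GOYB R=RYBO D=RWYG L=WROB
Query 1: F[3] = O
Query 2: B[0] = G
Query 3: F[0] = G
Query 4: D[1] = W
Query 5: F[2] = Y
Query 6: U[0] = G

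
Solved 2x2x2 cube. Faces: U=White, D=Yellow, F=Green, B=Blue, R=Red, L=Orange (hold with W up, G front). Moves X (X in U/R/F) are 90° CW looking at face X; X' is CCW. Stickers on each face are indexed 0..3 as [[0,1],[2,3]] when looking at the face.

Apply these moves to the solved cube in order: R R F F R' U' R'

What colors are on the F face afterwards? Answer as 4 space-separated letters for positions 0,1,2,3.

After move 1 (R): R=RRRR U=WGWG F=GYGY D=YBYB B=WBWB
After move 2 (R): R=RRRR U=WYWY F=GBGB D=YWYW B=GBGB
After move 3 (F): F=GGBB U=WYOO R=WRYR D=RRYW L=OYOW
After move 4 (F): F=BGBG U=WYWY R=OROR D=YWYW L=OROR
After move 5 (R'): R=RROO U=WGWG F=BYBY D=YGYG B=WBWB
After move 6 (U'): U=GGWW F=ORBY R=BYOO B=RRWB L=WBOR
After move 7 (R'): R=YOBO U=GWWR F=OGBW D=YRYY B=GRGB
Query: F face = OGBW

Answer: O G B W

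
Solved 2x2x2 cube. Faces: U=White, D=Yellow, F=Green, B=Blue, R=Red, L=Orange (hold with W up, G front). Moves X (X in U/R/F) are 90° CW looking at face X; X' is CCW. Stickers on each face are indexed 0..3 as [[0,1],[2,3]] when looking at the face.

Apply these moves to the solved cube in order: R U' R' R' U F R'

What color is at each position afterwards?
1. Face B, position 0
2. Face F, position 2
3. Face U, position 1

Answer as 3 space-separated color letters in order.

Answer: W R O

Derivation:
After move 1 (R): R=RRRR U=WGWG F=GYGY D=YBYB B=WBWB
After move 2 (U'): U=GGWW F=OOGY R=GYRR B=RRWB L=WBOO
After move 3 (R'): R=YRGR U=GWWR F=OGGW D=YOYY B=BRBB
After move 4 (R'): R=RRYG U=GBWB F=OWGR D=YGYW B=YROB
After move 5 (U): U=WGBB F=RRGR R=YRYG B=WBOB L=OWOO
After move 6 (F): F=GRRR U=WGOW R=BRBG D=YYYW L=OYOG
After move 7 (R'): R=RGBB U=WOOW F=GGRW D=YRYR B=WBYB
Query 1: B[0] = W
Query 2: F[2] = R
Query 3: U[1] = O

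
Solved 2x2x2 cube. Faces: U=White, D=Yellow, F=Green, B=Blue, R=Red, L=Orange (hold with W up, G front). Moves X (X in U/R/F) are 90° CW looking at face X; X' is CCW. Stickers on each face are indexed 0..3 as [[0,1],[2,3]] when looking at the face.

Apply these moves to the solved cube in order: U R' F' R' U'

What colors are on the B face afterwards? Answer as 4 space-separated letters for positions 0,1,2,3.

After move 1 (U): U=WWWW F=RRGG R=BBRR B=OOBB L=GGOO
After move 2 (R'): R=BRBR U=WBWO F=RWGW D=YRYG B=YOYB
After move 3 (F'): F=WWRG U=WBBB R=RRYR D=GOYG L=GOOW
After move 4 (R'): R=RRRY U=WYBY F=WBRB D=GWYG B=GOOB
After move 5 (U'): U=YYWB F=GORB R=WBRY B=RROB L=GOOW
Query: B face = RROB

Answer: R R O B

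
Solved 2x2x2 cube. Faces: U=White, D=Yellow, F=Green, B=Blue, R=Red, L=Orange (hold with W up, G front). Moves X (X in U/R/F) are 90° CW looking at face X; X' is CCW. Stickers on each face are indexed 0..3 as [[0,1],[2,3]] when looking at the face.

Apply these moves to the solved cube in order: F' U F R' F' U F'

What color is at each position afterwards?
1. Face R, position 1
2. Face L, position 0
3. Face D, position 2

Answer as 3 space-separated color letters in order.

Answer: W W Y

Derivation:
After move 1 (F'): F=GGGG U=WWRR R=YRYR D=OOYY L=OWOW
After move 2 (U): U=RWRW F=YRGG R=BBYR B=OWBB L=GGOW
After move 3 (F): F=GYGR U=RWWG R=RBWR D=YBYY L=GOOO
After move 4 (R'): R=BRRW U=RBWO F=GWGG D=YYYR B=YWBB
After move 5 (F'): F=WGGG U=RBBR R=YRYW D=OOYR L=GOOW
After move 6 (U): U=BRRB F=YRGG R=YWYW B=GOBB L=WGOW
After move 7 (F'): F=RGYG U=BRYY R=OWOW D=GWYR L=WBOR
Query 1: R[1] = W
Query 2: L[0] = W
Query 3: D[2] = Y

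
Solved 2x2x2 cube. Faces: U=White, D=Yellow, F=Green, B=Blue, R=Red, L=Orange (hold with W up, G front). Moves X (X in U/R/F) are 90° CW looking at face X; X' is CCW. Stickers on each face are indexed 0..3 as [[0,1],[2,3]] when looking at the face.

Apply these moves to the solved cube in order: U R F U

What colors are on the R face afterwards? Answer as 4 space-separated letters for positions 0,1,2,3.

After move 1 (U): U=WWWW F=RRGG R=BBRR B=OOBB L=GGOO
After move 2 (R): R=RBRB U=WRWG F=RYGY D=YBYO B=WOWB
After move 3 (F): F=GRYY U=WROG R=WBGB D=RRYO L=GYOB
After move 4 (U): U=OWGR F=WBYY R=WOGB B=GYWB L=GROB
Query: R face = WOGB

Answer: W O G B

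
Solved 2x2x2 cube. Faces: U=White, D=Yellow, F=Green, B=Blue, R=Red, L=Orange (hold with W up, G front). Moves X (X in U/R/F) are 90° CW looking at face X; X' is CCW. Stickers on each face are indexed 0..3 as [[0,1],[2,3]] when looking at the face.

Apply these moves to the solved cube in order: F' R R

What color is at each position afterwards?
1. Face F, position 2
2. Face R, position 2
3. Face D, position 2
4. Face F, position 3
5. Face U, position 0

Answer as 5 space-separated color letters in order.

Answer: G R Y B W

Derivation:
After move 1 (F'): F=GGGG U=WWRR R=YRYR D=OOYY L=OWOW
After move 2 (R): R=YYRR U=WGRG F=GOGY D=OBYB B=RBWB
After move 3 (R): R=RYRY U=WORY F=GBGB D=OWYR B=GBGB
Query 1: F[2] = G
Query 2: R[2] = R
Query 3: D[2] = Y
Query 4: F[3] = B
Query 5: U[0] = W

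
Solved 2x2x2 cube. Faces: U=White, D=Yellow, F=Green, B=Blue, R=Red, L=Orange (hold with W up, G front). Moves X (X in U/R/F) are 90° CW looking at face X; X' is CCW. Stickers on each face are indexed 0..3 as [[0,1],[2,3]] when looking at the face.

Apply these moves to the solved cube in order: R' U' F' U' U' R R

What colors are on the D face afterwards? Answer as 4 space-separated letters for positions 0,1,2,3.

Answer: B G Y B

Derivation:
After move 1 (R'): R=RRRR U=WBWB F=GWGW D=YGYG B=YBYB
After move 2 (U'): U=BBWW F=OOGW R=GWRR B=RRYB L=YBOO
After move 3 (F'): F=OWOG U=BBGR R=GWYR D=BOYG L=YWOW
After move 4 (U'): U=BRBG F=YWOG R=OWYR B=GWYB L=RROW
After move 5 (U'): U=RGBB F=RROG R=YWYR B=OWYB L=GWOW
After move 6 (R): R=YYRW U=RRBG F=ROOG D=BYYO B=BWGB
After move 7 (R): R=RYWY U=ROBG F=RYOO D=BGYB B=GWRB
Query: D face = BGYB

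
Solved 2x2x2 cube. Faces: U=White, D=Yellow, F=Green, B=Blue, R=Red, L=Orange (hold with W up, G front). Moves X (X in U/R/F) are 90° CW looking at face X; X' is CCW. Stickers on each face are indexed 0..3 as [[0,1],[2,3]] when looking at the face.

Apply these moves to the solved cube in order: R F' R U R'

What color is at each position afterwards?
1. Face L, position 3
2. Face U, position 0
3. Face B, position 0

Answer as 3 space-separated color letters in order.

Answer: W R W

Derivation:
After move 1 (R): R=RRRR U=WGWG F=GYGY D=YBYB B=WBWB
After move 2 (F'): F=YYGG U=WGRR R=BRYR D=OOYB L=OGOW
After move 3 (R): R=YBRR U=WYRG F=YOGB D=OWYW B=RBGB
After move 4 (U): U=RWGY F=YBGB R=RBRR B=OGGB L=YOOW
After move 5 (R'): R=BRRR U=RGGO F=YWGY D=OBYB B=WGWB
Query 1: L[3] = W
Query 2: U[0] = R
Query 3: B[0] = W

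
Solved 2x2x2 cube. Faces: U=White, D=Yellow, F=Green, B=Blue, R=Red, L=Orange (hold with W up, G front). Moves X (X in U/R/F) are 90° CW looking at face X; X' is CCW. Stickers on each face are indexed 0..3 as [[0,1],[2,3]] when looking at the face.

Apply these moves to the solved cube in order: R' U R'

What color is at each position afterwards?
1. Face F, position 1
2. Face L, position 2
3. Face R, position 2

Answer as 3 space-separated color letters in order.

After move 1 (R'): R=RRRR U=WBWB F=GWGW D=YGYG B=YBYB
After move 2 (U): U=WWBB F=RRGW R=YBRR B=OOYB L=GWOO
After move 3 (R'): R=BRYR U=WYBO F=RWGB D=YRYW B=GOGB
Query 1: F[1] = W
Query 2: L[2] = O
Query 3: R[2] = Y

Answer: W O Y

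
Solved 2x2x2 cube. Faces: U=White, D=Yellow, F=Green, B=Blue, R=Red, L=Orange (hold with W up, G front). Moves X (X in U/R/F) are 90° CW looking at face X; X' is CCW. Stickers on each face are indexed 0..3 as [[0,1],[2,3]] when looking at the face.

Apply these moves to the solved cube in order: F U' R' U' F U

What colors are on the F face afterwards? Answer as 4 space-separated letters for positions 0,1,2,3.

Answer: W O O B

Derivation:
After move 1 (F): F=GGGG U=WWOO R=WRWR D=RRYY L=OYOY
After move 2 (U'): U=WOWO F=OYGG R=GGWR B=WRBB L=BBOY
After move 3 (R'): R=GRGW U=WBWW F=OOGO D=RYYG B=YRRB
After move 4 (U'): U=BWWW F=BBGO R=OOGW B=GRRB L=YROY
After move 5 (F): F=GBOB U=BWYR R=WOWW D=GOYG L=YROY
After move 6 (U): U=YBRW F=WOOB R=GRWW B=YRRB L=GBOY
Query: F face = WOOB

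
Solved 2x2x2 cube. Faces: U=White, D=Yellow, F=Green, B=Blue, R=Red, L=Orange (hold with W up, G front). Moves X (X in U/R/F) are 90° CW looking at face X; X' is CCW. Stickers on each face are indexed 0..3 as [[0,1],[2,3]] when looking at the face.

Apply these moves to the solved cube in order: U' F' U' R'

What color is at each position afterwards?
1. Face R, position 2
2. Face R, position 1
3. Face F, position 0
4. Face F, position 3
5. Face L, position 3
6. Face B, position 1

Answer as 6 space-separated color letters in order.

After move 1 (U'): U=WWWW F=OOGG R=GGRR B=RRBB L=BBOO
After move 2 (F'): F=OGOG U=WWGR R=YGYR D=BOYY L=BWOW
After move 3 (U'): U=WRWG F=BWOG R=OGYR B=YGBB L=RROW
After move 4 (R'): R=GROY U=WBWY F=BROG D=BWYG B=YGOB
Query 1: R[2] = O
Query 2: R[1] = R
Query 3: F[0] = B
Query 4: F[3] = G
Query 5: L[3] = W
Query 6: B[1] = G

Answer: O R B G W G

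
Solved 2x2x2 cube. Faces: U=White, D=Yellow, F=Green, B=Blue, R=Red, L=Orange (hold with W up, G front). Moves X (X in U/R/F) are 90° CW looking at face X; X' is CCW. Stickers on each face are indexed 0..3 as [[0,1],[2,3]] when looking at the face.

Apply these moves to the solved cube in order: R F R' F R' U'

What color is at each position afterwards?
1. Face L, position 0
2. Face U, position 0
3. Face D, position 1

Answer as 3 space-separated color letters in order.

After move 1 (R): R=RRRR U=WGWG F=GYGY D=YBYB B=WBWB
After move 2 (F): F=GGYY U=WGOO R=WRGR D=RRYB L=OYOB
After move 3 (R'): R=RRWG U=WWOW F=GGYO D=RGYY B=BBRB
After move 4 (F): F=YGOG U=WWBY R=ORWG D=WRYY L=OROG
After move 5 (R'): R=RGOW U=WRBB F=YWOY D=WGYG B=YBRB
After move 6 (U'): U=RBWB F=OROY R=YWOW B=RGRB L=YBOG
Query 1: L[0] = Y
Query 2: U[0] = R
Query 3: D[1] = G

Answer: Y R G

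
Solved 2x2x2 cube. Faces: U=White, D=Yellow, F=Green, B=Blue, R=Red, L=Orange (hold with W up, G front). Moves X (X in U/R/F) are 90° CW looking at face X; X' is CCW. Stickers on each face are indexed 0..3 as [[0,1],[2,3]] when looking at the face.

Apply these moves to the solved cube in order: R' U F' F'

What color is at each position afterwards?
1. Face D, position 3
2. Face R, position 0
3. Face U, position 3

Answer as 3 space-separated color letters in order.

Answer: G O Y

Derivation:
After move 1 (R'): R=RRRR U=WBWB F=GWGW D=YGYG B=YBYB
After move 2 (U): U=WWBB F=RRGW R=YBRR B=OOYB L=GWOO
After move 3 (F'): F=RWRG U=WWYR R=GBYR D=WOYG L=GBOB
After move 4 (F'): F=WGRR U=WWGY R=OBWR D=BBYG L=GROY
Query 1: D[3] = G
Query 2: R[0] = O
Query 3: U[3] = Y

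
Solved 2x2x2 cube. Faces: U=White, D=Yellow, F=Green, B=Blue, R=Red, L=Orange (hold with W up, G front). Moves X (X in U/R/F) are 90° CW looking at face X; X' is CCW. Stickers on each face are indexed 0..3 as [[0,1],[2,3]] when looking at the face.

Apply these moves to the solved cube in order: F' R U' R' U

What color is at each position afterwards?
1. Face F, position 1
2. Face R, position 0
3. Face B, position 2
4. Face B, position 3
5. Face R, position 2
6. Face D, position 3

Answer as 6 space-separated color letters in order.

Answer: R B B B G Y

Derivation:
After move 1 (F'): F=GGGG U=WWRR R=YRYR D=OOYY L=OWOW
After move 2 (R): R=YYRR U=WGRG F=GOGY D=OBYB B=RBWB
After move 3 (U'): U=GGWR F=OWGY R=GORR B=YYWB L=RBOW
After move 4 (R'): R=ORGR U=GWWY F=OGGR D=OWYY B=BYBB
After move 5 (U): U=WGYW F=ORGR R=BYGR B=RBBB L=OGOW
Query 1: F[1] = R
Query 2: R[0] = B
Query 3: B[2] = B
Query 4: B[3] = B
Query 5: R[2] = G
Query 6: D[3] = Y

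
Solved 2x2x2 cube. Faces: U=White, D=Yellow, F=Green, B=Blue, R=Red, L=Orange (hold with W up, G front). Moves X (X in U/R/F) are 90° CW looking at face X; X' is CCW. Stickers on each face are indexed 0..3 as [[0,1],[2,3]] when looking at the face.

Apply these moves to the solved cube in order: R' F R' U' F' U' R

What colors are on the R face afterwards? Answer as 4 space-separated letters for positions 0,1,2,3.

Answer: R Y B O

Derivation:
After move 1 (R'): R=RRRR U=WBWB F=GWGW D=YGYG B=YBYB
After move 2 (F): F=GGWW U=WBOO R=WRBR D=RRYG L=OYOG
After move 3 (R'): R=RRWB U=WYOY F=GBWO D=RGYW B=GBRB
After move 4 (U'): U=YYWO F=OYWO R=GBWB B=RRRB L=GBOG
After move 5 (F'): F=YOOW U=YYGW R=GBRB D=BGYW L=GOOW
After move 6 (U'): U=YWYG F=GOOW R=YORB B=GBRB L=RROW
After move 7 (R): R=RYBO U=YOYW F=GGOW D=BRYG B=GBWB
Query: R face = RYBO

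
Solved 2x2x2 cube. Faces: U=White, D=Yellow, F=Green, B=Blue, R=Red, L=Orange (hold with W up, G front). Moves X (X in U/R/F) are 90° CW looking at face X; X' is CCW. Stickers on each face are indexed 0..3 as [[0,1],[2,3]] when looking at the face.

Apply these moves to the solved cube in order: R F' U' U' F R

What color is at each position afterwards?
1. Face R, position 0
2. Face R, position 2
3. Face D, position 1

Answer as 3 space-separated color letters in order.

Answer: W R W

Derivation:
After move 1 (R): R=RRRR U=WGWG F=GYGY D=YBYB B=WBWB
After move 2 (F'): F=YYGG U=WGRR R=BRYR D=OOYB L=OGOW
After move 3 (U'): U=GRWR F=OGGG R=YYYR B=BRWB L=WBOW
After move 4 (U'): U=RRGW F=WBGG R=OGYR B=YYWB L=BROW
After move 5 (F): F=GWGB U=RRWR R=GGWR D=YOYB L=BOOO
After move 6 (R): R=WGRG U=RWWB F=GOGB D=YWYY B=RYRB
Query 1: R[0] = W
Query 2: R[2] = R
Query 3: D[1] = W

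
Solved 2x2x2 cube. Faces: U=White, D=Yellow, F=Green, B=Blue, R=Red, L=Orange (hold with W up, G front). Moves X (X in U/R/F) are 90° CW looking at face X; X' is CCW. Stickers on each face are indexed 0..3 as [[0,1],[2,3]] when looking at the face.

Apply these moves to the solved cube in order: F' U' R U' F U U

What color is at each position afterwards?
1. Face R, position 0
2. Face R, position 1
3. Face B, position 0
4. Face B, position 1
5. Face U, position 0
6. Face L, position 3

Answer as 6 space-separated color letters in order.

Answer: R O G B R B

Derivation:
After move 1 (F'): F=GGGG U=WWRR R=YRYR D=OOYY L=OWOW
After move 2 (U'): U=WRWR F=OWGG R=GGYR B=YRBB L=BBOW
After move 3 (R): R=YGRG U=WWWG F=OOGY D=OBYY B=RRRB
After move 4 (U'): U=WGWW F=BBGY R=OORG B=YGRB L=RROW
After move 5 (F): F=GBYB U=WGWR R=WOWG D=ROYY L=ROOB
After move 6 (U): U=WWRG F=WOYB R=YGWG B=RORB L=GBOB
After move 7 (U): U=RWGW F=YGYB R=ROWG B=GBRB L=WOOB
Query 1: R[0] = R
Query 2: R[1] = O
Query 3: B[0] = G
Query 4: B[1] = B
Query 5: U[0] = R
Query 6: L[3] = B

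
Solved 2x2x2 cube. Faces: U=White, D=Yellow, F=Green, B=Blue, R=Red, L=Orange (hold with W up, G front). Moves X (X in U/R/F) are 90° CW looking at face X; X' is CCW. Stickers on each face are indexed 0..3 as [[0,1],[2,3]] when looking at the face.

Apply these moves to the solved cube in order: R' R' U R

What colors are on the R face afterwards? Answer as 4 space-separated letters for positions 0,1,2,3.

Answer: R G R B

Derivation:
After move 1 (R'): R=RRRR U=WBWB F=GWGW D=YGYG B=YBYB
After move 2 (R'): R=RRRR U=WYWY F=GBGB D=YWYW B=GBGB
After move 3 (U): U=WWYY F=RRGB R=GBRR B=OOGB L=GBOO
After move 4 (R): R=RGRB U=WRYB F=RWGW D=YGYO B=YOWB
Query: R face = RGRB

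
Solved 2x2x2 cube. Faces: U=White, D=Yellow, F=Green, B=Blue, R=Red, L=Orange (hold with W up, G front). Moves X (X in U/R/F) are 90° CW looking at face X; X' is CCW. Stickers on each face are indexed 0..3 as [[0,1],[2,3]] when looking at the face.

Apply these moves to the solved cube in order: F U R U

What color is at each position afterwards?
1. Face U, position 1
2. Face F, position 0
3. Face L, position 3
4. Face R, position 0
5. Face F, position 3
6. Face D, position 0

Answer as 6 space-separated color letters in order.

Answer: O W Y W Y R

Derivation:
After move 1 (F): F=GGGG U=WWOO R=WRWR D=RRYY L=OYOY
After move 2 (U): U=OWOW F=WRGG R=BBWR B=OYBB L=GGOY
After move 3 (R): R=WBRB U=OROG F=WRGY D=RBYO B=WYWB
After move 4 (U): U=OOGR F=WBGY R=WYRB B=GGWB L=WROY
Query 1: U[1] = O
Query 2: F[0] = W
Query 3: L[3] = Y
Query 4: R[0] = W
Query 5: F[3] = Y
Query 6: D[0] = R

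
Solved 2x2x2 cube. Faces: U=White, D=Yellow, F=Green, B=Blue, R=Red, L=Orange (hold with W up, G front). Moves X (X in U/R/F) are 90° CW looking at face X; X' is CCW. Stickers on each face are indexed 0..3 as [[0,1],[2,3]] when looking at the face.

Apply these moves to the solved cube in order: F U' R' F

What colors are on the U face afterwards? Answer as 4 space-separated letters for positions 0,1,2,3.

Answer: W B Y B

Derivation:
After move 1 (F): F=GGGG U=WWOO R=WRWR D=RRYY L=OYOY
After move 2 (U'): U=WOWO F=OYGG R=GGWR B=WRBB L=BBOY
After move 3 (R'): R=GRGW U=WBWW F=OOGO D=RYYG B=YRRB
After move 4 (F): F=GOOO U=WBYB R=WRWW D=GGYG L=BROY
Query: U face = WBYB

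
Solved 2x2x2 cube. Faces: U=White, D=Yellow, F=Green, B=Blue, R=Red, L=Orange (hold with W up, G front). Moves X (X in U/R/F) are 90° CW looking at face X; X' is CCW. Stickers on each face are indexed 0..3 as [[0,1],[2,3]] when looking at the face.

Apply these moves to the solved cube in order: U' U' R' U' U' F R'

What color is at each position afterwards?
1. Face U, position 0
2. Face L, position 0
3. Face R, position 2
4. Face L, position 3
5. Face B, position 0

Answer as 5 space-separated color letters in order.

Answer: G O B B G

Derivation:
After move 1 (U'): U=WWWW F=OOGG R=GGRR B=RRBB L=BBOO
After move 2 (U'): U=WWWW F=BBGG R=OORR B=GGBB L=RROO
After move 3 (R'): R=OROR U=WBWG F=BWGW D=YBYG B=YGYB
After move 4 (U'): U=BGWW F=RRGW R=BWOR B=ORYB L=YGOO
After move 5 (U'): U=GWBW F=YGGW R=RROR B=BWYB L=OROO
After move 6 (F): F=GYWG U=GWOR R=BRWR D=ORYG L=OYOB
After move 7 (R'): R=RRBW U=GYOB F=GWWR D=OYYG B=GWRB
Query 1: U[0] = G
Query 2: L[0] = O
Query 3: R[2] = B
Query 4: L[3] = B
Query 5: B[0] = G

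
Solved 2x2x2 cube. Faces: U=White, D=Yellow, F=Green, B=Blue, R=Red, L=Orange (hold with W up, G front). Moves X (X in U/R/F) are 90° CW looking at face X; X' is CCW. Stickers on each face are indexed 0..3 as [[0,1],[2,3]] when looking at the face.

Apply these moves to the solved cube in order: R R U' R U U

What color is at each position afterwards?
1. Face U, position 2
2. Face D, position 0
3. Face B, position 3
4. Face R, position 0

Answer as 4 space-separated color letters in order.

After move 1 (R): R=RRRR U=WGWG F=GYGY D=YBYB B=WBWB
After move 2 (R): R=RRRR U=WYWY F=GBGB D=YWYW B=GBGB
After move 3 (U'): U=YYWW F=OOGB R=GBRR B=RRGB L=GBOO
After move 4 (R): R=RGRB U=YOWB F=OWGW D=YGYR B=WRYB
After move 5 (U): U=WYBO F=RGGW R=WRRB B=GBYB L=OWOO
After move 6 (U): U=BWOY F=WRGW R=GBRB B=OWYB L=RGOO
Query 1: U[2] = O
Query 2: D[0] = Y
Query 3: B[3] = B
Query 4: R[0] = G

Answer: O Y B G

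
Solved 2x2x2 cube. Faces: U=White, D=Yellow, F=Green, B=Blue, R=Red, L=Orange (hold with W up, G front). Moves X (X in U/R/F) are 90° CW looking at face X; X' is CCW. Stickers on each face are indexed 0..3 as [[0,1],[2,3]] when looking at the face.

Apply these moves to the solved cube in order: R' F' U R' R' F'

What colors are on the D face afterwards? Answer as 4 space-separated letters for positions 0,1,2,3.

Answer: W W Y B

Derivation:
After move 1 (R'): R=RRRR U=WBWB F=GWGW D=YGYG B=YBYB
After move 2 (F'): F=WWGG U=WBRR R=GRYR D=OOYG L=OBOW
After move 3 (U): U=RWRB F=GRGG R=YBYR B=OBYB L=WWOW
After move 4 (R'): R=BRYY U=RYRO F=GWGB D=ORYG B=GBOB
After move 5 (R'): R=RYBY U=RORG F=GYGO D=OWYB B=GBRB
After move 6 (F'): F=YOGG U=RORB R=WYOY D=WWYB L=WGOR
Query: D face = WWYB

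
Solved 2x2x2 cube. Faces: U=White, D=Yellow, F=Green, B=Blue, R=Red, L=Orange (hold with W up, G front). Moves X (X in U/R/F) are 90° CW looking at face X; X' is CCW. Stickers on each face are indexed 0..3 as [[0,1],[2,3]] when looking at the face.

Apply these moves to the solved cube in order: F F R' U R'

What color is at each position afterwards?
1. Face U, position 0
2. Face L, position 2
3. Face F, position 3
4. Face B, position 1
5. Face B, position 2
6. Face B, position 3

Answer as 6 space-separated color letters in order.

After move 1 (F): F=GGGG U=WWOO R=WRWR D=RRYY L=OYOY
After move 2 (F): F=GGGG U=WWYY R=OROR D=WWYY L=OROR
After move 3 (R'): R=RROO U=WBYB F=GWGY D=WGYG B=YBWB
After move 4 (U): U=YWBB F=RRGY R=YBOO B=ORWB L=GWOR
After move 5 (R'): R=BOYO U=YWBO F=RWGB D=WRYY B=GRGB
Query 1: U[0] = Y
Query 2: L[2] = O
Query 3: F[3] = B
Query 4: B[1] = R
Query 5: B[2] = G
Query 6: B[3] = B

Answer: Y O B R G B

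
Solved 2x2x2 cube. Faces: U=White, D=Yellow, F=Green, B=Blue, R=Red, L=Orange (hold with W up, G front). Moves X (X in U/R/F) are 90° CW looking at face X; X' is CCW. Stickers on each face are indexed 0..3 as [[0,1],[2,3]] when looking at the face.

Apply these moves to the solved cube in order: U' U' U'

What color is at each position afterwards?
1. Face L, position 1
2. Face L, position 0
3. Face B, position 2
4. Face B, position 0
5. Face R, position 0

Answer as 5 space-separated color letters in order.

Answer: G G B O B

Derivation:
After move 1 (U'): U=WWWW F=OOGG R=GGRR B=RRBB L=BBOO
After move 2 (U'): U=WWWW F=BBGG R=OORR B=GGBB L=RROO
After move 3 (U'): U=WWWW F=RRGG R=BBRR B=OOBB L=GGOO
Query 1: L[1] = G
Query 2: L[0] = G
Query 3: B[2] = B
Query 4: B[0] = O
Query 5: R[0] = B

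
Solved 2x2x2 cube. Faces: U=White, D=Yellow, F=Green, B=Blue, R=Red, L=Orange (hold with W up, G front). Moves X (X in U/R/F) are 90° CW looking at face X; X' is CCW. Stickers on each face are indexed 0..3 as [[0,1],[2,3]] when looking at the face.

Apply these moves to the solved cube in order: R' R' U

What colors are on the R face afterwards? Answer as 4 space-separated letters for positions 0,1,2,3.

After move 1 (R'): R=RRRR U=WBWB F=GWGW D=YGYG B=YBYB
After move 2 (R'): R=RRRR U=WYWY F=GBGB D=YWYW B=GBGB
After move 3 (U): U=WWYY F=RRGB R=GBRR B=OOGB L=GBOO
Query: R face = GBRR

Answer: G B R R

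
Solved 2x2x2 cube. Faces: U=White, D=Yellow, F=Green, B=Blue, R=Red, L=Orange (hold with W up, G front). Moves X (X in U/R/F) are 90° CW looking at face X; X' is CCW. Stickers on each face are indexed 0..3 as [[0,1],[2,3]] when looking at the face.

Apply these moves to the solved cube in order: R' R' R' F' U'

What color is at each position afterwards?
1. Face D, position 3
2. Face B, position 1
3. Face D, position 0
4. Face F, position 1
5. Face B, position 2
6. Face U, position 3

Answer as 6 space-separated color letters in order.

Answer: B R O G W R

Derivation:
After move 1 (R'): R=RRRR U=WBWB F=GWGW D=YGYG B=YBYB
After move 2 (R'): R=RRRR U=WYWY F=GBGB D=YWYW B=GBGB
After move 3 (R'): R=RRRR U=WGWG F=GYGY D=YBYB B=WBWB
After move 4 (F'): F=YYGG U=WGRR R=BRYR D=OOYB L=OGOW
After move 5 (U'): U=GRWR F=OGGG R=YYYR B=BRWB L=WBOW
Query 1: D[3] = B
Query 2: B[1] = R
Query 3: D[0] = O
Query 4: F[1] = G
Query 5: B[2] = W
Query 6: U[3] = R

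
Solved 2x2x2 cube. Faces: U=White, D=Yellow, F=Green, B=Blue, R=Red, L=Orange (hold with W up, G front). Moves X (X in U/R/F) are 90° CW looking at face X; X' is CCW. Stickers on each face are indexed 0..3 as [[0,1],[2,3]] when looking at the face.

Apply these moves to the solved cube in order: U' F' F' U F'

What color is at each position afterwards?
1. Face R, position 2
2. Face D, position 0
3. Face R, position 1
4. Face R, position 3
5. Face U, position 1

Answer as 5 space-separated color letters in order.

Answer: W G R R W

Derivation:
After move 1 (U'): U=WWWW F=OOGG R=GGRR B=RRBB L=BBOO
After move 2 (F'): F=OGOG U=WWGR R=YGYR D=BOYY L=BWOW
After move 3 (F'): F=GGOO U=WWYY R=OGBR D=WWYY L=BROG
After move 4 (U): U=YWYW F=OGOO R=RRBR B=BRBB L=GGOG
After move 5 (F'): F=GOOO U=YWRB R=WRWR D=GGYY L=GWOY
Query 1: R[2] = W
Query 2: D[0] = G
Query 3: R[1] = R
Query 4: R[3] = R
Query 5: U[1] = W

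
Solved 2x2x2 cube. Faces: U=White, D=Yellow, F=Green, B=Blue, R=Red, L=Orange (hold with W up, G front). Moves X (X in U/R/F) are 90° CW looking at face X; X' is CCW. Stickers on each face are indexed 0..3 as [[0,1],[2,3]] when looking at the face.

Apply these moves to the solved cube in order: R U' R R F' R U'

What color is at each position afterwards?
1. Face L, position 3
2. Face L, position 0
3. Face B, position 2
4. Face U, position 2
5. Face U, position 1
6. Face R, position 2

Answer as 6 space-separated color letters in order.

After move 1 (R): R=RRRR U=WGWG F=GYGY D=YBYB B=WBWB
After move 2 (U'): U=GGWW F=OOGY R=GYRR B=RRWB L=WBOO
After move 3 (R): R=RGRY U=GOWY F=OBGB D=YWYR B=WRGB
After move 4 (R): R=RRYG U=GBWB F=OWGR D=YGYW B=YROB
After move 5 (F'): F=WROG U=GBRY R=GRYG D=BOYW L=WBOW
After move 6 (R): R=YGGR U=GRRG F=WOOW D=BOYY B=YRBB
After move 7 (U'): U=RGGR F=WBOW R=WOGR B=YGBB L=YROW
Query 1: L[3] = W
Query 2: L[0] = Y
Query 3: B[2] = B
Query 4: U[2] = G
Query 5: U[1] = G
Query 6: R[2] = G

Answer: W Y B G G G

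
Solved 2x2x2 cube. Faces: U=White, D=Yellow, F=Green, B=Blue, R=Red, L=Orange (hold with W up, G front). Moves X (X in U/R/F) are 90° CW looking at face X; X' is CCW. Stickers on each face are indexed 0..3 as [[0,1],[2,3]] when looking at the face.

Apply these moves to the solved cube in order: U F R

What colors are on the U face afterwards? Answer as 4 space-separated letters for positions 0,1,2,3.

After move 1 (U): U=WWWW F=RRGG R=BBRR B=OOBB L=GGOO
After move 2 (F): F=GRGR U=WWOG R=WBWR D=RBYY L=GYOY
After move 3 (R): R=WWRB U=WROR F=GBGY D=RBYO B=GOWB
Query: U face = WROR

Answer: W R O R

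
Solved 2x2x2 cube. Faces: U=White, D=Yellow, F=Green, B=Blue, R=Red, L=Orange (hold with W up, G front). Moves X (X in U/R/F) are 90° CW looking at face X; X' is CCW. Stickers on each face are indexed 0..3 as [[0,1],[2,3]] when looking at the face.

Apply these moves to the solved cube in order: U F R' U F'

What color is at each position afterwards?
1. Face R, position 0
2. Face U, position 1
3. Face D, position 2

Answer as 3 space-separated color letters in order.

After move 1 (U): U=WWWW F=RRGG R=BBRR B=OOBB L=GGOO
After move 2 (F): F=GRGR U=WWOG R=WBWR D=RBYY L=GYOY
After move 3 (R'): R=BRWW U=WBOO F=GWGG D=RRYR B=YOBB
After move 4 (U): U=OWOB F=BRGG R=YOWW B=GYBB L=GWOY
After move 5 (F'): F=RGBG U=OWYW R=RORW D=WYYR L=GBOO
Query 1: R[0] = R
Query 2: U[1] = W
Query 3: D[2] = Y

Answer: R W Y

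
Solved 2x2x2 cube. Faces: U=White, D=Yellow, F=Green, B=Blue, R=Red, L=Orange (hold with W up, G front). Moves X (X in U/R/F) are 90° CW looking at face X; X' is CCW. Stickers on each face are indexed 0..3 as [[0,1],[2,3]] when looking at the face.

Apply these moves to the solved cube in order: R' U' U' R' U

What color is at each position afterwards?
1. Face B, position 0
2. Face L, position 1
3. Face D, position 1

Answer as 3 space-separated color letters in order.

After move 1 (R'): R=RRRR U=WBWB F=GWGW D=YGYG B=YBYB
After move 2 (U'): U=BBWW F=OOGW R=GWRR B=RRYB L=YBOO
After move 3 (U'): U=BWBW F=YBGW R=OORR B=GWYB L=RROO
After move 4 (R'): R=OROR U=BYBG F=YWGW D=YBYW B=GWGB
After move 5 (U): U=BBGY F=ORGW R=GWOR B=RRGB L=YWOO
Query 1: B[0] = R
Query 2: L[1] = W
Query 3: D[1] = B

Answer: R W B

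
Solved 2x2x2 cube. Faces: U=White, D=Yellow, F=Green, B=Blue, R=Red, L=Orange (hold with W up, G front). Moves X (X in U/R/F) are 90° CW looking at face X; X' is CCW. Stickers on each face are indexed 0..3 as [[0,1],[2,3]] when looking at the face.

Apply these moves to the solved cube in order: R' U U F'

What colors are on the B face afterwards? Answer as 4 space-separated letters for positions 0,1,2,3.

Answer: G W Y B

Derivation:
After move 1 (R'): R=RRRR U=WBWB F=GWGW D=YGYG B=YBYB
After move 2 (U): U=WWBB F=RRGW R=YBRR B=OOYB L=GWOO
After move 3 (U): U=BWBW F=YBGW R=OORR B=GWYB L=RROO
After move 4 (F'): F=BWYG U=BWOR R=GOYR D=ROYG L=RWOB
Query: B face = GWYB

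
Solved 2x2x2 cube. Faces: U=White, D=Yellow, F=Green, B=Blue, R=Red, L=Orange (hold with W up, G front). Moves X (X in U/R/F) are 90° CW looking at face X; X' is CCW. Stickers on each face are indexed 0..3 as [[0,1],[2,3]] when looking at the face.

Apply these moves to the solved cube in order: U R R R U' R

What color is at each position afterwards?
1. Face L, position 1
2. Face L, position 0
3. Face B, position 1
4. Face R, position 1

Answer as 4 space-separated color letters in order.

Answer: O Y R R

Derivation:
After move 1 (U): U=WWWW F=RRGG R=BBRR B=OOBB L=GGOO
After move 2 (R): R=RBRB U=WRWG F=RYGY D=YBYO B=WOWB
After move 3 (R): R=RRBB U=WYWY F=RBGO D=YWYW B=GORB
After move 4 (R): R=BRBR U=WBWO F=RWGW D=YRYG B=YOYB
After move 5 (U'): U=BOWW F=GGGW R=RWBR B=BRYB L=YOOO
After move 6 (R): R=BRRW U=BGWW F=GRGG D=YYYB B=WROB
Query 1: L[1] = O
Query 2: L[0] = Y
Query 3: B[1] = R
Query 4: R[1] = R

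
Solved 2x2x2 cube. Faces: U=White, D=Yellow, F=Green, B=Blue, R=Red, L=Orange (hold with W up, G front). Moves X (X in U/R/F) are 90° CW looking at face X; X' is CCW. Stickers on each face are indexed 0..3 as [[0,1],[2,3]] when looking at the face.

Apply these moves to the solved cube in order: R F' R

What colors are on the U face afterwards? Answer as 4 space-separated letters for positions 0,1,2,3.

After move 1 (R): R=RRRR U=WGWG F=GYGY D=YBYB B=WBWB
After move 2 (F'): F=YYGG U=WGRR R=BRYR D=OOYB L=OGOW
After move 3 (R): R=YBRR U=WYRG F=YOGB D=OWYW B=RBGB
Query: U face = WYRG

Answer: W Y R G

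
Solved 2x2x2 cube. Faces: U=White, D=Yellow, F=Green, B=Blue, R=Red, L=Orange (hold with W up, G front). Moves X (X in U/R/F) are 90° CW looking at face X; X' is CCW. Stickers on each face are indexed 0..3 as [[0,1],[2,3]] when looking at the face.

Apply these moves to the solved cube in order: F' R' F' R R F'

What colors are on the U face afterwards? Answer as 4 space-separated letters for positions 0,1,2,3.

Answer: W W Y R

Derivation:
After move 1 (F'): F=GGGG U=WWRR R=YRYR D=OOYY L=OWOW
After move 2 (R'): R=RRYY U=WBRB F=GWGR D=OGYG B=YBOB
After move 3 (F'): F=WRGG U=WBRY R=GROY D=WWYG L=OBOR
After move 4 (R): R=OGYR U=WRRG F=WWGG D=WOYY B=YBBB
After move 5 (R): R=YORG U=WWRG F=WOGY D=WBYY B=GBRB
After move 6 (F'): F=OYWG U=WWYR R=BOWG D=BRYY L=OGOR
Query: U face = WWYR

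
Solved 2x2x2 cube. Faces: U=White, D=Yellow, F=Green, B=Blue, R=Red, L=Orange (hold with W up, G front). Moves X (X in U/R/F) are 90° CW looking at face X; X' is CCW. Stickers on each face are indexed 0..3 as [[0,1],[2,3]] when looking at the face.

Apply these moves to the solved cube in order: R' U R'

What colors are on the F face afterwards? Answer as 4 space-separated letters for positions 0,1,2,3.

After move 1 (R'): R=RRRR U=WBWB F=GWGW D=YGYG B=YBYB
After move 2 (U): U=WWBB F=RRGW R=YBRR B=OOYB L=GWOO
After move 3 (R'): R=BRYR U=WYBO F=RWGB D=YRYW B=GOGB
Query: F face = RWGB

Answer: R W G B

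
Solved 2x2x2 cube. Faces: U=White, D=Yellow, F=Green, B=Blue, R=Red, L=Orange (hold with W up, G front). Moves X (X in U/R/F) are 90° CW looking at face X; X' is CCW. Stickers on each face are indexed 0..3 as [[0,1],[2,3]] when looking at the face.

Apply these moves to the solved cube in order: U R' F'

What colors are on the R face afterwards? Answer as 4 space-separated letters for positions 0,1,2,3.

Answer: R R Y R

Derivation:
After move 1 (U): U=WWWW F=RRGG R=BBRR B=OOBB L=GGOO
After move 2 (R'): R=BRBR U=WBWO F=RWGW D=YRYG B=YOYB
After move 3 (F'): F=WWRG U=WBBB R=RRYR D=GOYG L=GOOW
Query: R face = RRYR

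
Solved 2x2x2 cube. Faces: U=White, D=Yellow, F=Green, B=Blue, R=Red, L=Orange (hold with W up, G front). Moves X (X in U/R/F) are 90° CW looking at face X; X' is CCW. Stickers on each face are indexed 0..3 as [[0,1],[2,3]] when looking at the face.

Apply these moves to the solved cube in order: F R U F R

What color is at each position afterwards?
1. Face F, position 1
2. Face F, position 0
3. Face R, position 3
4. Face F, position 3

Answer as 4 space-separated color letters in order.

Answer: O G B B

Derivation:
After move 1 (F): F=GGGG U=WWOO R=WRWR D=RRYY L=OYOY
After move 2 (R): R=WWRR U=WGOG F=GRGY D=RBYB B=OBWB
After move 3 (U): U=OWGG F=WWGY R=OBRR B=OYWB L=GROY
After move 4 (F): F=GWYW U=OWYR R=GBGR D=ROYB L=GROB
After move 5 (R): R=GGRB U=OWYW F=GOYB D=RWYO B=RYWB
Query 1: F[1] = O
Query 2: F[0] = G
Query 3: R[3] = B
Query 4: F[3] = B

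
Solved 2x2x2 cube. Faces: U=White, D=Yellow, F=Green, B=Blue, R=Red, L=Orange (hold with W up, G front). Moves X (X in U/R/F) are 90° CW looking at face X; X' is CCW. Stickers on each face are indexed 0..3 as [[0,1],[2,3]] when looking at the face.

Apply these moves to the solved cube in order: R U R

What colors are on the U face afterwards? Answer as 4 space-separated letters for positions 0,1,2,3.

Answer: W R G Y

Derivation:
After move 1 (R): R=RRRR U=WGWG F=GYGY D=YBYB B=WBWB
After move 2 (U): U=WWGG F=RRGY R=WBRR B=OOWB L=GYOO
After move 3 (R): R=RWRB U=WRGY F=RBGB D=YWYO B=GOWB
Query: U face = WRGY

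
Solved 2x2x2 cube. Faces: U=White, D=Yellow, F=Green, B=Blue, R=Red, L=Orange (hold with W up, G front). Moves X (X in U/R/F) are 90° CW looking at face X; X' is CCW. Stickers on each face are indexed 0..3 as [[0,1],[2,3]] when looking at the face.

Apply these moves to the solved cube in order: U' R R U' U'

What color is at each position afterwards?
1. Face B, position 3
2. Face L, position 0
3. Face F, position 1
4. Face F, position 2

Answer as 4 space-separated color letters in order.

After move 1 (U'): U=WWWW F=OOGG R=GGRR B=RRBB L=BBOO
After move 2 (R): R=RGRG U=WOWG F=OYGY D=YBYR B=WRWB
After move 3 (R): R=RRGG U=WYWY F=OBGR D=YWYW B=GROB
After move 4 (U'): U=YYWW F=BBGR R=OBGG B=RROB L=GROO
After move 5 (U'): U=YWYW F=GRGR R=BBGG B=OBOB L=RROO
Query 1: B[3] = B
Query 2: L[0] = R
Query 3: F[1] = R
Query 4: F[2] = G

Answer: B R R G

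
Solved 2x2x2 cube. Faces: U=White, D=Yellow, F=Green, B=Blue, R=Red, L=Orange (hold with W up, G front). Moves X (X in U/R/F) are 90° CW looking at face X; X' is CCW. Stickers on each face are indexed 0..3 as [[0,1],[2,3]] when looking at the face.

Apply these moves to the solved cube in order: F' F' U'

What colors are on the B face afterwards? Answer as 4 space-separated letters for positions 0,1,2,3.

After move 1 (F'): F=GGGG U=WWRR R=YRYR D=OOYY L=OWOW
After move 2 (F'): F=GGGG U=WWYY R=OROR D=WWYY L=OROR
After move 3 (U'): U=WYWY F=ORGG R=GGOR B=ORBB L=BBOR
Query: B face = ORBB

Answer: O R B B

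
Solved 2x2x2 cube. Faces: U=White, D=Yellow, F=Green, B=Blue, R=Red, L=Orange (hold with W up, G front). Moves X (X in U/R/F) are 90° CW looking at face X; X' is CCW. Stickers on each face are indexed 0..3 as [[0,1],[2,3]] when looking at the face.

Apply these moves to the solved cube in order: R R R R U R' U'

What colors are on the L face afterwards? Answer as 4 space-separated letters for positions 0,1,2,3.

Answer: Y O O O

Derivation:
After move 1 (R): R=RRRR U=WGWG F=GYGY D=YBYB B=WBWB
After move 2 (R): R=RRRR U=WYWY F=GBGB D=YWYW B=GBGB
After move 3 (R): R=RRRR U=WBWB F=GWGW D=YGYG B=YBYB
After move 4 (R): R=RRRR U=WWWW F=GGGG D=YYYY B=BBBB
After move 5 (U): U=WWWW F=RRGG R=BBRR B=OOBB L=GGOO
After move 6 (R'): R=BRBR U=WBWO F=RWGW D=YRYG B=YOYB
After move 7 (U'): U=BOWW F=GGGW R=RWBR B=BRYB L=YOOO
Query: L face = YOOO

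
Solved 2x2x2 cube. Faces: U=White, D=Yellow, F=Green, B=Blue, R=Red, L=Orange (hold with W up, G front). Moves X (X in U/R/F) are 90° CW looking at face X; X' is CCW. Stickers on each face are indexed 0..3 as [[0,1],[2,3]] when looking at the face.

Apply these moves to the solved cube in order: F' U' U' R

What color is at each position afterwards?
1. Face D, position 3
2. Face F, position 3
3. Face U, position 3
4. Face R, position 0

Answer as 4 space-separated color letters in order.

Answer: G Y G Y

Derivation:
After move 1 (F'): F=GGGG U=WWRR R=YRYR D=OOYY L=OWOW
After move 2 (U'): U=WRWR F=OWGG R=GGYR B=YRBB L=BBOW
After move 3 (U'): U=RRWW F=BBGG R=OWYR B=GGBB L=YROW
After move 4 (R): R=YORW U=RBWG F=BOGY D=OBYG B=WGRB
Query 1: D[3] = G
Query 2: F[3] = Y
Query 3: U[3] = G
Query 4: R[0] = Y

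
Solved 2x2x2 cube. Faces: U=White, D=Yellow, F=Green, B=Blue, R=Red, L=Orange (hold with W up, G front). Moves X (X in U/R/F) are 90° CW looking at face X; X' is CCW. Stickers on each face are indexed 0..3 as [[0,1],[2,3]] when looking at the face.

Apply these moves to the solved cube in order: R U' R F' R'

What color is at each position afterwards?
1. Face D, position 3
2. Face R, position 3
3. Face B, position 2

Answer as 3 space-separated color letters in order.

Answer: G Y O

Derivation:
After move 1 (R): R=RRRR U=WGWG F=GYGY D=YBYB B=WBWB
After move 2 (U'): U=GGWW F=OOGY R=GYRR B=RRWB L=WBOO
After move 3 (R): R=RGRY U=GOWY F=OBGB D=YWYR B=WRGB
After move 4 (F'): F=BBOG U=GORR R=WGYY D=BOYR L=WYOW
After move 5 (R'): R=GYWY U=GGRW F=BOOR D=BBYG B=RROB
Query 1: D[3] = G
Query 2: R[3] = Y
Query 3: B[2] = O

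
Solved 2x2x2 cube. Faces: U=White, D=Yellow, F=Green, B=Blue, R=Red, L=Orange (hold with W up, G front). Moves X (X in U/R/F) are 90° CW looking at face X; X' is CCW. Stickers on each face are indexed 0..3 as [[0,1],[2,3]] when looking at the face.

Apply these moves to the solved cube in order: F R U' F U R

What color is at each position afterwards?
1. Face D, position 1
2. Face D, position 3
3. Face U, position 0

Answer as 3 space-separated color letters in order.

After move 1 (F): F=GGGG U=WWOO R=WRWR D=RRYY L=OYOY
After move 2 (R): R=WWRR U=WGOG F=GRGY D=RBYB B=OBWB
After move 3 (U'): U=GGWO F=OYGY R=GRRR B=WWWB L=OBOY
After move 4 (F): F=GOYY U=GGYB R=WROR D=RGYB L=OROB
After move 5 (U): U=YGBG F=WRYY R=WWOR B=ORWB L=GOOB
After move 6 (R): R=OWRW U=YRBY F=WGYB D=RWYO B=GRGB
Query 1: D[1] = W
Query 2: D[3] = O
Query 3: U[0] = Y

Answer: W O Y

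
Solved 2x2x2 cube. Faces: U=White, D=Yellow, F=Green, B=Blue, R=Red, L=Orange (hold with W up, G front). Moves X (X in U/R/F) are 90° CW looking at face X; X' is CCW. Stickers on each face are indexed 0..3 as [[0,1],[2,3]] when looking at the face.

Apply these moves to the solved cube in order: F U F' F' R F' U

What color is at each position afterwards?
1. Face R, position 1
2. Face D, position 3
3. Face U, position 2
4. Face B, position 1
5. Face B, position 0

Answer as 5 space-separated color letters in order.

Answer: Y O R W G

Derivation:
After move 1 (F): F=GGGG U=WWOO R=WRWR D=RRYY L=OYOY
After move 2 (U): U=OWOW F=WRGG R=BBWR B=OYBB L=GGOY
After move 3 (F'): F=RGWG U=OWBW R=RBRR D=GYYY L=GWOO
After move 4 (F'): F=GGRW U=OWRR R=YBGR D=WOYY L=GWOB
After move 5 (R): R=GYRB U=OGRW F=GORY D=WBYO B=RYWB
After move 6 (F'): F=OYGR U=OGGR R=BYWB D=WBYO L=GWOR
After move 7 (U): U=GORG F=BYGR R=RYWB B=GWWB L=OYOR
Query 1: R[1] = Y
Query 2: D[3] = O
Query 3: U[2] = R
Query 4: B[1] = W
Query 5: B[0] = G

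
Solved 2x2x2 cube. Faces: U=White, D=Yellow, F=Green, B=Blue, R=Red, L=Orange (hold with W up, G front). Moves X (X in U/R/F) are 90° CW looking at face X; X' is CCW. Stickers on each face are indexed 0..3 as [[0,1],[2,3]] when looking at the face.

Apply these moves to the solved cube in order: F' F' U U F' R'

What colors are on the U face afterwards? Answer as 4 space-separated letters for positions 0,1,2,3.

After move 1 (F'): F=GGGG U=WWRR R=YRYR D=OOYY L=OWOW
After move 2 (F'): F=GGGG U=WWYY R=OROR D=WWYY L=OROR
After move 3 (U): U=YWYW F=ORGG R=BBOR B=ORBB L=GGOR
After move 4 (U): U=YYWW F=BBGG R=OROR B=GGBB L=OROR
After move 5 (F'): F=BGBG U=YYOO R=WRWR D=RRYY L=OWOW
After move 6 (R'): R=RRWW U=YBOG F=BYBO D=RGYG B=YGRB
Query: U face = YBOG

Answer: Y B O G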